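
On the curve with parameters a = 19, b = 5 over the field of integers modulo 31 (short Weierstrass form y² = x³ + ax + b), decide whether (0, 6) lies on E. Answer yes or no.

yes

y² = 6² ≡ 5; x³ + 19x + 5 = 5 ≡ 5 (mod 31). 5 = 5.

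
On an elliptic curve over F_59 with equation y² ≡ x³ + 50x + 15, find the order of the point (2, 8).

8

2P: tangent at (2, 8): λ = (3·2² + 50)/(2·8) ≡ 3/16. 16⁻¹ ≡ 48 (mod 59), so λ ≡ 3·48 ≡ 26.
  x = λ² - 2 - 2 = 676 - 4 ≡ 23; y = λ·(2 - 23) - 8 ≡ 36. → (23, 36)
3P: (23, 36) + (2, 8). λ = (8 - 36)/(2 - 23) ≡ 31/38 mod 59. 38⁻¹ ≡ 14 (mod 59) since 38·14 = 532 ≡ 1, so λ ≡ 21.
  x = λ² - 23 - 2 = 441 - 25 ≡ 3; y = λ·(23 - 3) - 36 ≡ 30. → (3, 30)
4P: (3, 30) + (2, 8). λ = (8 - 30)/(2 - 3) ≡ 37/58 mod 59. 58⁻¹ ≡ 58 (mod 59), so λ ≡ 22.
  x = λ² - 3 - 2 = 484 - 5 ≡ 7; y = λ·(3 - 7) - 30 ≡ 0. → (7, 0)
5P: (7, 0) + (2, 8). λ = (8 - 0)/(2 - 7) ≡ 8/54 mod 59. 54⁻¹ ≡ 47 (mod 59) since 54·47 = 2538 ≡ 1, so λ ≡ 22.
  x = λ² - 7 - 2 = 484 - 9 ≡ 3; y = λ·(7 - 3) - 0 ≡ 29. → (3, 29)
6P: (3, 29) + (2, 8). λ = (8 - 29)/(2 - 3) ≡ 38/58 mod 59. 58⁻¹ ≡ 58 (mod 59), so λ ≡ 21.
  x = λ² - 3 - 2 = 441 - 5 ≡ 23; y = λ·(3 - 23) - 29 ≡ 23. → (23, 23)
7P: (23, 23) + (2, 8). λ = (8 - 23)/(2 - 23) ≡ 44/38 mod 59. 38⁻¹ ≡ 14 (mod 59), so λ ≡ 26.
  x = λ² - 23 - 2 = 676 - 25 ≡ 2; y = λ·(23 - 2) - 23 ≡ 51. → (2, 51)
8P: (2, 51) + (2, 8): same x and y₁ ≡ -y₂, so the sum is O.
8P = O, so the order is 8.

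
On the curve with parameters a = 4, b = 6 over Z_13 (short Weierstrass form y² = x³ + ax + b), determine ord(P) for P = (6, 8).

7

2P: tangent at (6, 8): λ = (3·6² + 4)/(2·8) ≡ 8/3. 3⁻¹ ≡ 9 (mod 13), so λ ≡ 8·9 ≡ 7.
  x = λ² - 6 - 6 = 49 - 12 ≡ 11; y = λ·(6 - 11) - 8 ≡ 9. → (11, 9)
3P: (11, 9) + (6, 8). λ = (8 - 9)/(6 - 11) ≡ 12/8 mod 13. 8⁻¹ ≡ 5 (mod 13) since 8·5 = 40 ≡ 1, so λ ≡ 8.
  x = λ² - 11 - 6 = 64 - 17 ≡ 8; y = λ·(11 - 8) - 9 ≡ 2. → (8, 2)
4P: (8, 2) + (6, 8). λ = (8 - 2)/(6 - 8) ≡ 6/11 mod 13. 11⁻¹ ≡ 6 (mod 13) since 11·6 = 66 ≡ 1, so λ ≡ 10.
  x = λ² - 8 - 6 = 100 - 14 ≡ 8; y = λ·(8 - 8) - 2 ≡ 11. → (8, 11)
5P: (8, 11) + (6, 8). λ = (8 - 11)/(6 - 8) ≡ 10/11 mod 13. 11⁻¹ ≡ 6 (mod 13), so λ ≡ 8.
  x = λ² - 8 - 6 = 64 - 14 ≡ 11; y = λ·(8 - 11) - 11 ≡ 4. → (11, 4)
6P: (11, 4) + (6, 8). λ = (8 - 4)/(6 - 11) ≡ 4/8 mod 13. 8⁻¹ ≡ 5 (mod 13), so λ ≡ 7.
  x = λ² - 11 - 6 = 49 - 17 ≡ 6; y = λ·(11 - 6) - 4 ≡ 5. → (6, 5)
7P: (6, 5) + (6, 8): same x and y₁ ≡ -y₂, so the sum is ∞.
7P = ∞, so the order is 7.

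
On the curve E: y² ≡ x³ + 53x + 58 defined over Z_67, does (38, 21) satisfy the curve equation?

y² = 21² ≡ 39; x³ + 53x + 58 = 56944 ≡ 61 (mod 67). 39 ≠ 61.

no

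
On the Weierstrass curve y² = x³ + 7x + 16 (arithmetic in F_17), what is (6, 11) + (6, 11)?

(7, 0)

tangent at (6, 11): λ = (3·6² + 7)/(2·11) ≡ 13/5. 5⁻¹ ≡ 7 (mod 17) since 5·7 = 35 ≡ 1, so λ ≡ 13·7 ≡ 6.
  x = λ² - 6 - 6 = 36 - 12 ≡ 7; y = λ·(6 - 7) - 11 ≡ 0. → (7, 0)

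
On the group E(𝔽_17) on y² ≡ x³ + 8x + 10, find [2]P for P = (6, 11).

tangent at (6, 11): λ = (3·6² + 8)/(2·11) ≡ 14/5. 5⁻¹ ≡ 7 (mod 17), so λ ≡ 14·7 ≡ 13.
  x = λ² - 6 - 6 = 169 - 12 ≡ 4; y = λ·(6 - 4) - 11 ≡ 15. → (4, 15)

(4, 15)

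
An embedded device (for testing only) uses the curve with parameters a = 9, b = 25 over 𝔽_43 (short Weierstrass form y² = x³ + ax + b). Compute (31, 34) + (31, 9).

The two points share x = 31 and their y-coordinates satisfy 34 + 9 ≡ 0 (mod 43), so they are inverses. Their sum is O.

O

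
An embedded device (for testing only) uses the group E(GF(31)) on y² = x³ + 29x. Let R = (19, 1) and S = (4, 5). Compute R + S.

(10, 9)

(19, 1) + (4, 5). λ = (5 - 1)/(4 - 19) ≡ 4/16 mod 31. 16⁻¹ ≡ 2 (mod 31), so λ ≡ 8.
  x = λ² - 19 - 4 = 64 - 23 ≡ 10; y = λ·(19 - 10) - 1 ≡ 9. → (10, 9)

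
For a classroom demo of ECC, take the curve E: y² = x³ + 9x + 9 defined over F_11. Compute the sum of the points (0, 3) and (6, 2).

(0, 3) + (6, 2). λ = (2 - 3)/(6 - 0) ≡ 10/6 mod 11. 6⁻¹ ≡ 2 (mod 11), so λ ≡ 9.
  x = λ² - 0 - 6 = 81 - 6 ≡ 9; y = λ·(0 - 9) - 3 ≡ 4. → (9, 4)

(9, 4)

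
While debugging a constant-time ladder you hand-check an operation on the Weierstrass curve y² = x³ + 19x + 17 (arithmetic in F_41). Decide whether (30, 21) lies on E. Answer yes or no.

no

y² = 21² ≡ 31; x³ + 19x + 17 = 27587 ≡ 35 (mod 41). 31 ≠ 35.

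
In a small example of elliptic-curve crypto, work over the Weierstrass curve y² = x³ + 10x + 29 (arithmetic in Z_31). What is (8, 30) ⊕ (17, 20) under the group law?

(8, 1)

(8, 30) + (17, 20). λ = (20 - 30)/(17 - 8) ≡ 21/9 mod 31. 9⁻¹ ≡ 7 (mod 31), so λ ≡ 23.
  x = λ² - 8 - 17 = 529 - 25 ≡ 8; y = λ·(8 - 8) - 30 ≡ 1. → (8, 1)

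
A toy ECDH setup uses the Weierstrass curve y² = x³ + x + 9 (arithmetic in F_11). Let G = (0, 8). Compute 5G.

(0, 8)

Double-and-add on 5 = (101)₂. Start with G = (0, 8) for the leading 1-bit.
double: tangent at (0, 8): λ = (3·0² + 1)/(2·8) ≡ 1/5. 5⁻¹ ≡ 9 (mod 11), so λ ≡ 1·9 ≡ 9.
  x = λ² - 0 - 0 = 81 - 0 ≡ 4; y = λ·(0 - 4) - 8 ≡ 0. → (4, 0)
double: (4, 0) + (4, 0): same x and y₁ ≡ -y₂, so the sum is O.
add G: O + (0, 8) = (0, 8) (identity).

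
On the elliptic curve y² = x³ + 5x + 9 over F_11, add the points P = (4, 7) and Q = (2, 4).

(10, 6)

(4, 7) + (2, 4). λ = (4 - 7)/(2 - 4) ≡ 8/9 mod 11. 9⁻¹ ≡ 5 (mod 11) since 9·5 = 45 ≡ 1, so λ ≡ 7.
  x = λ² - 4 - 2 = 49 - 6 ≡ 10; y = λ·(4 - 10) - 7 ≡ 6. → (10, 6)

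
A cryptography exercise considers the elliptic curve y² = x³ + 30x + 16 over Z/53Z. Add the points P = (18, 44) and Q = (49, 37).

(46, 29)

(18, 44) + (49, 37). λ = (37 - 44)/(49 - 18) ≡ 46/31 mod 53. 31⁻¹ ≡ 12 (mod 53) since 31·12 = 372 ≡ 1, so λ ≡ 22.
  x = λ² - 18 - 49 = 484 - 67 ≡ 46; y = λ·(18 - 46) - 44 ≡ 29. → (46, 29)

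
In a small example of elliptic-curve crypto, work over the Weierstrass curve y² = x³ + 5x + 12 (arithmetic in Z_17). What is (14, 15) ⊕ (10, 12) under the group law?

(1, 16)

(14, 15) + (10, 12). λ = (12 - 15)/(10 - 14) ≡ 14/13 mod 17. 13⁻¹ ≡ 4 (mod 17) since 13·4 = 52 ≡ 1, so λ ≡ 5.
  x = λ² - 14 - 10 = 25 - 24 ≡ 1; y = λ·(14 - 1) - 15 ≡ 16. → (1, 16)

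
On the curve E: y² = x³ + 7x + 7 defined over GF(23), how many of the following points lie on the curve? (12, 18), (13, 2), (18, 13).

2

(12, 18): 18² ≡ 2, rhs ≡ 2 → on.
(13, 2): 2² ≡ 4, rhs ≡ 18 → off.
(18, 13): 13² ≡ 8, rhs ≡ 8 → on.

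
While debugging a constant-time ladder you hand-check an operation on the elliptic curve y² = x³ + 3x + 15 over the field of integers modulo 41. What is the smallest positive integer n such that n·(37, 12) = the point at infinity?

7

2P: tangent at (37, 12): λ = (3·37² + 3)/(2·12) ≡ 10/24. 24⁻¹ ≡ 12 (mod 41), so λ ≡ 10·12 ≡ 38.
  x = λ² - 37 - 37 = 1444 - 74 ≡ 17; y = λ·(37 - 17) - 12 ≡ 10. → (17, 10)
3P: (17, 10) + (37, 12). λ = (12 - 10)/(37 - 17) ≡ 2/20 mod 41. 20⁻¹ ≡ 39 (mod 41) since 20·39 = 780 ≡ 1, so λ ≡ 37.
  x = λ² - 17 - 37 = 1369 - 54 ≡ 3; y = λ·(17 - 3) - 10 ≡ 16. → (3, 16)
4P: (3, 16) + (37, 12). λ = (12 - 16)/(37 - 3) ≡ 37/34 mod 41. 34⁻¹ ≡ 35 (mod 41) since 34·35 = 1190 ≡ 1, so λ ≡ 24.
  x = λ² - 3 - 37 = 576 - 40 ≡ 3; y = λ·(3 - 3) - 16 ≡ 25. → (3, 25)
5P: (3, 25) + (37, 12). λ = (12 - 25)/(37 - 3) ≡ 28/34 mod 41. 34⁻¹ ≡ 35 (mod 41) since 34·35 = 1190 ≡ 1, so λ ≡ 37.
  x = λ² - 3 - 37 = 1369 - 40 ≡ 17; y = λ·(3 - 17) - 25 ≡ 31. → (17, 31)
6P: (17, 31) + (37, 12). λ = (12 - 31)/(37 - 17) ≡ 22/20 mod 41. 20⁻¹ ≡ 39 (mod 41), so λ ≡ 38.
  x = λ² - 17 - 37 = 1444 - 54 ≡ 37; y = λ·(17 - 37) - 31 ≡ 29. → (37, 29)
7P: (37, 29) + (37, 12): same x and y₁ ≡ -y₂, so the sum is the point at infinity.
7P = the point at infinity, so the order is 7.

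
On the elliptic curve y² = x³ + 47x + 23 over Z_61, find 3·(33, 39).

(9, 4)

Write Q = (33, 39).
Repeated addition: build up to 3Q.
2Q: tangent at (33, 39): λ = (3·33² + 47)/(2·39) ≡ 20/17. 17⁻¹ ≡ 18 (mod 61), so λ ≡ 20·18 ≡ 55.
  x = λ² - 33 - 33 = 3025 - 66 ≡ 31; y = λ·(33 - 31) - 39 ≡ 10. → (31, 10)
3Q: (31, 10) + (33, 39). λ = (39 - 10)/(33 - 31) ≡ 29/2 mod 61. 2⁻¹ ≡ 31 (mod 61), so λ ≡ 45.
  x = λ² - 31 - 33 = 2025 - 64 ≡ 9; y = λ·(31 - 9) - 10 ≡ 4. → (9, 4)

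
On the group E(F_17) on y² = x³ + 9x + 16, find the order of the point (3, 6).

3

2P: tangent at (3, 6): λ = (3·3² + 9)/(2·6) ≡ 2/12. 12⁻¹ ≡ 10 (mod 17), so λ ≡ 2·10 ≡ 3.
  x = λ² - 3 - 3 = 9 - 6 ≡ 3; y = λ·(3 - 3) - 6 ≡ 11. → (3, 11)
3P: (3, 11) + (3, 6): same x and y₁ ≡ -y₂, so the sum is 𝒪.
3P = 𝒪, so the order is 3.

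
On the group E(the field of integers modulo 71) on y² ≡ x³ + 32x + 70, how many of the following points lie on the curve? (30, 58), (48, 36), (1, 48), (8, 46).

(30, 58): 58² ≡ 27, rhs ≡ 56 → off.
(48, 36): 36² ≡ 18, rhs ≡ 18 → on.
(1, 48): 48² ≡ 32, rhs ≡ 32 → on.
(8, 46): 46² ≡ 57, rhs ≡ 57 → on.

3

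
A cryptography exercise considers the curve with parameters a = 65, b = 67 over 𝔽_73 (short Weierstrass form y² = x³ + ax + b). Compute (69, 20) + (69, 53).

O

The two points share x = 69 and their y-coordinates satisfy 20 + 53 ≡ 0 (mod 73), so they are inverses. Their sum is O.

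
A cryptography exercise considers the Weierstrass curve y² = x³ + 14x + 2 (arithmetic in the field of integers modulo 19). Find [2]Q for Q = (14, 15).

tangent at (14, 15): λ = (3·14² + 14)/(2·15) ≡ 13/11. 11⁻¹ ≡ 7 (mod 19), so λ ≡ 13·7 ≡ 15.
  x = λ² - 14 - 14 = 225 - 28 ≡ 7; y = λ·(14 - 7) - 15 ≡ 14. → (7, 14)

(7, 14)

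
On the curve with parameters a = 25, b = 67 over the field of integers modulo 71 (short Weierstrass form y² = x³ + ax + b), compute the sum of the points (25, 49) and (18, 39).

(17, 3)

(25, 49) + (18, 39). λ = (39 - 49)/(18 - 25) ≡ 61/64 mod 71. 64⁻¹ ≡ 10 (mod 71), so λ ≡ 42.
  x = λ² - 25 - 18 = 1764 - 43 ≡ 17; y = λ·(25 - 17) - 49 ≡ 3. → (17, 3)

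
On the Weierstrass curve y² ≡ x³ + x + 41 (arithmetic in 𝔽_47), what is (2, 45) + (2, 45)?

tangent at (2, 45): λ = (3·2² + 1)/(2·45) ≡ 13/43. 43⁻¹ ≡ 35 (mod 47), so λ ≡ 13·35 ≡ 32.
  x = λ² - 2 - 2 = 1024 - 4 ≡ 33; y = λ·(2 - 33) - 45 ≡ 44. → (33, 44)

(33, 44)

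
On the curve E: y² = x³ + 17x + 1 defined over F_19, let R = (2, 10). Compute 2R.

(1, 0)

tangent at (2, 10): λ = (3·2² + 17)/(2·10) ≡ 10/1. 1⁻¹ ≡ 1 (mod 19) since 1·1 = 1 ≡ 1, so λ ≡ 10·1 ≡ 10.
  x = λ² - 2 - 2 = 100 - 4 ≡ 1; y = λ·(2 - 1) - 10 ≡ 0. → (1, 0)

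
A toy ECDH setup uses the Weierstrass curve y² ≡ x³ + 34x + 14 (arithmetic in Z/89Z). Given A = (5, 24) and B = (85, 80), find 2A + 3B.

(4, 6)

First 2A:
Repeated addition: build up to 2A.
2A: tangent at (5, 24): λ = (3·5² + 34)/(2·24) ≡ 20/48. 48⁻¹ ≡ 13 (mod 89), so λ ≡ 20·13 ≡ 82.
  x = λ² - 5 - 5 = 6724 - 10 ≡ 39; y = λ·(5 - 39) - 24 ≡ 36. → (39, 36)
2A = (39, 36).
Next 3B:
Repeated addition: build up to 3B.
2B: tangent at (85, 80): λ = (3·85² + 34)/(2·80) ≡ 82/71. 71⁻¹ ≡ 84 (mod 89), so λ ≡ 82·84 ≡ 35.
  x = λ² - 85 - 85 = 1225 - 170 ≡ 76; y = λ·(85 - 76) - 80 ≡ 57. → (76, 57)
3B: (76, 57) + (85, 80). λ = (80 - 57)/(85 - 76) ≡ 23/9 mod 89. 9⁻¹ ≡ 10 (mod 89), so λ ≡ 52.
  x = λ² - 76 - 85 = 2704 - 161 ≡ 51; y = λ·(76 - 51) - 57 ≡ 86. → (51, 86)
3B = (51, 86).
Finally 2A + 3B:
(39, 36) + (51, 86). λ = (86 - 36)/(51 - 39) ≡ 50/12 mod 89. 12⁻¹ ≡ 52 (mod 89), so λ ≡ 19.
  x = λ² - 39 - 51 = 361 - 90 ≡ 4; y = λ·(39 - 4) - 36 ≡ 6. → (4, 6)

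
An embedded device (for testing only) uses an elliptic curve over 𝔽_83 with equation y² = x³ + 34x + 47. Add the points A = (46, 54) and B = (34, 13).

(46, 54) + (34, 13). λ = (13 - 54)/(34 - 46) ≡ 42/71 mod 83. 71⁻¹ ≡ 76 (mod 83) since 71·76 = 5396 ≡ 1, so λ ≡ 38.
  x = λ² - 46 - 34 = 1444 - 80 ≡ 36; y = λ·(46 - 36) - 54 ≡ 77. → (36, 77)

(36, 77)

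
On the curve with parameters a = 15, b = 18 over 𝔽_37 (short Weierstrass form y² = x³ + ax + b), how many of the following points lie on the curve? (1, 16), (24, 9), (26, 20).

1

(1, 16): 16² ≡ 34, rhs ≡ 34 → on.
(24, 9): 9² ≡ 7, rhs ≡ 31 → off.
(26, 20): 20² ≡ 30, rhs ≡ 2 → off.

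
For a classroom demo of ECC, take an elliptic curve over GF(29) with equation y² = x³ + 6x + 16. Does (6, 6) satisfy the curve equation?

yes

y² = 6² ≡ 7; x³ + 6x + 16 = 268 ≡ 7 (mod 29). 7 = 7.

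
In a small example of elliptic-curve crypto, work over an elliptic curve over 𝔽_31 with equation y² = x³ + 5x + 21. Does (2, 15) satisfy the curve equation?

y² = 15² ≡ 8; x³ + 5x + 21 = 39 ≡ 8 (mod 31). 8 = 8.

yes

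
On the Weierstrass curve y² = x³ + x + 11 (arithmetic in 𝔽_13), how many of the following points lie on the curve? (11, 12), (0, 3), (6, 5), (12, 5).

2

(11, 12): 12² ≡ 1, rhs ≡ 1 → on.
(0, 3): 3² ≡ 9, rhs ≡ 11 → off.
(6, 5): 5² ≡ 12, rhs ≡ 12 → on.
(12, 5): 5² ≡ 12, rhs ≡ 9 → off.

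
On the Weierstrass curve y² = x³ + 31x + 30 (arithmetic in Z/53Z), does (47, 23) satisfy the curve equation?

yes

y² = 23² ≡ 52; x³ + 31x + 30 = 105310 ≡ 52 (mod 53). 52 = 52.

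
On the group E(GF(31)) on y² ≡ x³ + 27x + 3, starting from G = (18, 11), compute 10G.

(19, 20)

Double-and-add on 10 = (1010)₂. Start with G = (18, 11) for the leading 1-bit.
double: tangent at (18, 11): λ = (3·18² + 27)/(2·11) ≡ 7/22. 22⁻¹ ≡ 24 (mod 31) since 22·24 = 528 ≡ 1, so λ ≡ 7·24 ≡ 13.
  x = λ² - 18 - 18 = 169 - 36 ≡ 9; y = λ·(18 - 9) - 11 ≡ 13. → (9, 13)
double: tangent at (9, 13): λ = (3·9² + 27)/(2·13) ≡ 22/26. 26⁻¹ ≡ 6 (mod 31), so λ ≡ 22·6 ≡ 8.
  x = λ² - 9 - 9 = 64 - 18 ≡ 15; y = λ·(9 - 15) - 13 ≡ 1. → (15, 1)
add G: (15, 1) + (18, 11). λ = (11 - 1)/(18 - 15) ≡ 10/3 mod 31. 3⁻¹ ≡ 21 (mod 31), so λ ≡ 24.
  x = λ² - 15 - 18 = 576 - 33 ≡ 16; y = λ·(15 - 16) - 1 ≡ 6. → (16, 6)
double: tangent at (16, 6): λ = (3·16² + 27)/(2·6) ≡ 20/12. 12⁻¹ ≡ 13 (mod 31) since 12·13 = 156 ≡ 1, so λ ≡ 20·13 ≡ 12.
  x = λ² - 16 - 16 = 144 - 32 ≡ 19; y = λ·(16 - 19) - 6 ≡ 20. → (19, 20)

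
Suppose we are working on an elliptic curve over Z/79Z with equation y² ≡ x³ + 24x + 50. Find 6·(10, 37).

Write P = (10, 37).
Double-and-add on 6 = (110)₂. Start with P = (10, 37) for the leading 1-bit.
double: tangent at (10, 37): λ = (3·10² + 24)/(2·37) ≡ 8/74. 74⁻¹ ≡ 63 (mod 79) since 74·63 = 4662 ≡ 1, so λ ≡ 8·63 ≡ 30.
  x = λ² - 10 - 10 = 900 - 20 ≡ 11; y = λ·(10 - 11) - 37 ≡ 12. → (11, 12)
add P: (11, 12) + (10, 37). λ = (37 - 12)/(10 - 11) ≡ 25/78 mod 79. 78⁻¹ ≡ 78 (mod 79), so λ ≡ 54.
  x = λ² - 11 - 10 = 2916 - 21 ≡ 51; y = λ·(11 - 51) - 12 ≡ 40. → (51, 40)
double: tangent at (51, 40): λ = (3·51² + 24)/(2·40) ≡ 6/1. 1⁻¹ ≡ 1 (mod 79), so λ ≡ 6·1 ≡ 6.
  x = λ² - 51 - 51 = 36 - 102 ≡ 13; y = λ·(51 - 13) - 40 ≡ 30. → (13, 30)

(13, 30)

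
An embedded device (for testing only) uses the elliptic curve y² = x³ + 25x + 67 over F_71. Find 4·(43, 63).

Write Q = (43, 63).
Double-and-add on 4 = (100)₂. Start with Q = (43, 63) for the leading 1-bit.
double: tangent at (43, 63): λ = (3·43² + 25)/(2·63) ≡ 34/55. 55⁻¹ ≡ 31 (mod 71), so λ ≡ 34·31 ≡ 60.
  x = λ² - 43 - 43 = 3600 - 86 ≡ 35; y = λ·(43 - 35) - 63 ≡ 62. → (35, 62)
double: tangent at (35, 62): λ = (3·35² + 25)/(2·62) ≡ 8/53. 53⁻¹ ≡ 67 (mod 71), so λ ≡ 8·67 ≡ 39.
  x = λ² - 35 - 35 = 1521 - 70 ≡ 31; y = λ·(35 - 31) - 62 ≡ 23. → (31, 23)

(31, 23)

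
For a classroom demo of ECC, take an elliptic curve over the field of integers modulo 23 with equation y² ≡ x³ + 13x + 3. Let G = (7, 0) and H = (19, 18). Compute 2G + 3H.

(15, 13)

First 2G:
Repeated addition: build up to 2G.
2G: (7, 0) + (7, 0): same x and y₁ ≡ -y₂, so the sum is the point at infinity.
2G = the point at infinity.
Next 3H:
Repeated addition: build up to 3H.
2H: tangent at (19, 18): λ = (3·19² + 13)/(2·18) ≡ 15/13. 13⁻¹ ≡ 16 (mod 23), so λ ≡ 15·16 ≡ 10.
  x = λ² - 19 - 19 = 100 - 38 ≡ 16; y = λ·(19 - 16) - 18 ≡ 12. → (16, 12)
3H: (16, 12) + (19, 18). λ = (18 - 12)/(19 - 16) ≡ 6/3 mod 23. 3⁻¹ ≡ 8 (mod 23) since 3·8 = 24 ≡ 1, so λ ≡ 2.
  x = λ² - 16 - 19 = 4 - 35 ≡ 15; y = λ·(16 - 15) - 12 ≡ 13. → (15, 13)
3H = (15, 13).
Finally 2G + 3H:
the point at infinity + (15, 13) = (15, 13) (identity).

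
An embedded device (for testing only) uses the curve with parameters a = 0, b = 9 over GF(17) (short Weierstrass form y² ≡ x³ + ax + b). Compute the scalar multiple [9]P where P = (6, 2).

Repeated addition: build up to 9P.
2P: tangent at (6, 2): λ = (3·6² + 0)/(2·2) ≡ 6/4. 4⁻¹ ≡ 13 (mod 17) since 4·13 = 52 ≡ 1, so λ ≡ 6·13 ≡ 10.
  x = λ² - 6 - 6 = 100 - 12 ≡ 3; y = λ·(6 - 3) - 2 ≡ 11. → (3, 11)
3P: (3, 11) + (6, 2). λ = (2 - 11)/(6 - 3) ≡ 8/3 mod 17. 3⁻¹ ≡ 6 (mod 17) since 3·6 = 18 ≡ 1, so λ ≡ 14.
  x = λ² - 3 - 6 = 196 - 9 ≡ 0; y = λ·(3 - 0) - 11 ≡ 14. → (0, 14)
4P: (0, 14) + (6, 2). λ = (2 - 14)/(6 - 0) ≡ 5/6 mod 17. 6⁻¹ ≡ 3 (mod 17) since 6·3 = 18 ≡ 1, so λ ≡ 15.
  x = λ² - 0 - 6 = 225 - 6 ≡ 15; y = λ·(0 - 15) - 14 ≡ 16. → (15, 16)
5P: (15, 16) + (6, 2). λ = (2 - 16)/(6 - 15) ≡ 3/8 mod 17. 8⁻¹ ≡ 15 (mod 17) since 8·15 = 120 ≡ 1, so λ ≡ 11.
  x = λ² - 15 - 6 = 121 - 21 ≡ 15; y = λ·(15 - 15) - 16 ≡ 1. → (15, 1)
6P: (15, 1) + (6, 2). λ = (2 - 1)/(6 - 15) ≡ 1/8 mod 17. 8⁻¹ ≡ 15 (mod 17) since 8·15 = 120 ≡ 1, so λ ≡ 15.
  x = λ² - 15 - 6 = 225 - 21 ≡ 0; y = λ·(15 - 0) - 1 ≡ 3. → (0, 3)
7P: (0, 3) + (6, 2). λ = (2 - 3)/(6 - 0) ≡ 16/6 mod 17. 6⁻¹ ≡ 3 (mod 17), so λ ≡ 14.
  x = λ² - 0 - 6 = 196 - 6 ≡ 3; y = λ·(0 - 3) - 3 ≡ 6. → (3, 6)
8P: (3, 6) + (6, 2). λ = (2 - 6)/(6 - 3) ≡ 13/3 mod 17. 3⁻¹ ≡ 6 (mod 17), so λ ≡ 10.
  x = λ² - 3 - 6 = 100 - 9 ≡ 6; y = λ·(3 - 6) - 6 ≡ 15. → (6, 15)
9P: (6, 15) + (6, 2): same x and y₁ ≡ -y₂, so the sum is 𝒪.

O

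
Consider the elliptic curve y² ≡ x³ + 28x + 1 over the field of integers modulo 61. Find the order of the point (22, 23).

2P: tangent at (22, 23): λ = (3·22² + 28)/(2·23) ≡ 16/46. 46⁻¹ ≡ 4 (mod 61), so λ ≡ 16·4 ≡ 3.
  x = λ² - 22 - 22 = 9 - 44 ≡ 26; y = λ·(22 - 26) - 23 ≡ 26. → (26, 26)
3P: (26, 26) + (22, 23). λ = (23 - 26)/(22 - 26) ≡ 58/57 mod 61. 57⁻¹ ≡ 15 (mod 61), so λ ≡ 16.
  x = λ² - 26 - 22 = 256 - 48 ≡ 25; y = λ·(26 - 25) - 26 ≡ 51. → (25, 51)
4P: (25, 51) + (22, 23). λ = (23 - 51)/(22 - 25) ≡ 33/58 mod 61. 58⁻¹ ≡ 20 (mod 61), so λ ≡ 50.
  x = λ² - 25 - 22 = 2500 - 47 ≡ 13; y = λ·(25 - 13) - 51 ≡ 0. → (13, 0)
5P: (13, 0) + (22, 23). λ = (23 - 0)/(22 - 13) ≡ 23/9 mod 61. 9⁻¹ ≡ 34 (mod 61) since 9·34 = 306 ≡ 1, so λ ≡ 50.
  x = λ² - 13 - 22 = 2500 - 35 ≡ 25; y = λ·(13 - 25) - 0 ≡ 10. → (25, 10)
6P: (25, 10) + (22, 23). λ = (23 - 10)/(22 - 25) ≡ 13/58 mod 61. 58⁻¹ ≡ 20 (mod 61), so λ ≡ 16.
  x = λ² - 25 - 22 = 256 - 47 ≡ 26; y = λ·(25 - 26) - 10 ≡ 35. → (26, 35)
7P: (26, 35) + (22, 23). λ = (23 - 35)/(22 - 26) ≡ 49/57 mod 61. 57⁻¹ ≡ 15 (mod 61), so λ ≡ 3.
  x = λ² - 26 - 22 = 9 - 48 ≡ 22; y = λ·(26 - 22) - 35 ≡ 38. → (22, 38)
8P: (22, 38) + (22, 23): same x and y₁ ≡ -y₂, so the sum is O.
8P = O, so the order is 8.

8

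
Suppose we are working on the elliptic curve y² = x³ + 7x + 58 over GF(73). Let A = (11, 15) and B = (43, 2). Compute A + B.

(11, 15) + (43, 2). λ = (2 - 15)/(43 - 11) ≡ 60/32 mod 73. 32⁻¹ ≡ 16 (mod 73) since 32·16 = 512 ≡ 1, so λ ≡ 11.
  x = λ² - 11 - 43 = 121 - 54 ≡ 67; y = λ·(11 - 67) - 15 ≡ 26. → (67, 26)

(67, 26)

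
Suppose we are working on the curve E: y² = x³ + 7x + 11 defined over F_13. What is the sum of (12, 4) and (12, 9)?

The two points share x = 12 and their y-coordinates satisfy 4 + 9 ≡ 0 (mod 13), so they are inverses. Their sum is ∞.

O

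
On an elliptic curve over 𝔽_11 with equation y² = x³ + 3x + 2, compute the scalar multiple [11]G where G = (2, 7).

(10, 3)

Repeated addition: build up to 11G.
2G: tangent at (2, 7): λ = (3·2² + 3)/(2·7) ≡ 4/3. 3⁻¹ ≡ 4 (mod 11) since 3·4 = 12 ≡ 1, so λ ≡ 4·4 ≡ 5.
  x = λ² - 2 - 2 = 25 - 4 ≡ 10; y = λ·(2 - 10) - 7 ≡ 8. → (10, 8)
3G: (10, 8) + (2, 7). λ = (7 - 8)/(2 - 10) ≡ 10/3 mod 11. 3⁻¹ ≡ 4 (mod 11) since 3·4 = 12 ≡ 1, so λ ≡ 7.
  x = λ² - 10 - 2 = 49 - 12 ≡ 4; y = λ·(10 - 4) - 8 ≡ 1. → (4, 1)
4G: (4, 1) + (2, 7). λ = (7 - 1)/(2 - 4) ≡ 6/9 mod 11. 9⁻¹ ≡ 5 (mod 11) since 9·5 = 45 ≡ 1, so λ ≡ 8.
  x = λ² - 4 - 2 = 64 - 6 ≡ 3; y = λ·(4 - 3) - 1 ≡ 7. → (3, 7)
5G: (3, 7) + (2, 7). λ = (7 - 7)/(2 - 3) ≡ 0/10 mod 11. 10⁻¹ ≡ 10 (mod 11), so λ ≡ 0.
  x = λ² - 3 - 2 = 0 - 5 ≡ 6; y = λ·(3 - 6) - 7 ≡ 4. → (6, 4)
6G: (6, 4) + (2, 7). λ = (7 - 4)/(2 - 6) ≡ 3/7 mod 11. 7⁻¹ ≡ 8 (mod 11), so λ ≡ 2.
  x = λ² - 6 - 2 = 4 - 8 ≡ 7; y = λ·(6 - 7) - 4 ≡ 5. → (7, 5)
7G: (7, 5) + (2, 7). λ = (7 - 5)/(2 - 7) ≡ 2/6 mod 11. 6⁻¹ ≡ 2 (mod 11) since 6·2 = 12 ≡ 1, so λ ≡ 4.
  x = λ² - 7 - 2 = 16 - 9 ≡ 7; y = λ·(7 - 7) - 5 ≡ 6. → (7, 6)
8G: (7, 6) + (2, 7). λ = (7 - 6)/(2 - 7) ≡ 1/6 mod 11. 6⁻¹ ≡ 2 (mod 11) since 6·2 = 12 ≡ 1, so λ ≡ 2.
  x = λ² - 7 - 2 = 4 - 9 ≡ 6; y = λ·(7 - 6) - 6 ≡ 7. → (6, 7)
9G: (6, 7) + (2, 7). λ = (7 - 7)/(2 - 6) ≡ 0/7 mod 11. 7⁻¹ ≡ 8 (mod 11) since 7·8 = 56 ≡ 1, so λ ≡ 0.
  x = λ² - 6 - 2 = 0 - 8 ≡ 3; y = λ·(6 - 3) - 7 ≡ 4. → (3, 4)
10G: (3, 4) + (2, 7). λ = (7 - 4)/(2 - 3) ≡ 3/10 mod 11. 10⁻¹ ≡ 10 (mod 11) since 10·10 = 100 ≡ 1, so λ ≡ 8.
  x = λ² - 3 - 2 = 64 - 5 ≡ 4; y = λ·(3 - 4) - 4 ≡ 10. → (4, 10)
11G: (4, 10) + (2, 7). λ = (7 - 10)/(2 - 4) ≡ 8/9 mod 11. 9⁻¹ ≡ 5 (mod 11), so λ ≡ 7.
  x = λ² - 4 - 2 = 49 - 6 ≡ 10; y = λ·(4 - 10) - 10 ≡ 3. → (10, 3)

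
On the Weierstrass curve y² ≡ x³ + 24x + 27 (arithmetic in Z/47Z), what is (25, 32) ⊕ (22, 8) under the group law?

(25, 32) + (22, 8). λ = (8 - 32)/(22 - 25) ≡ 23/44 mod 47. 44⁻¹ ≡ 31 (mod 47), so λ ≡ 8.
  x = λ² - 25 - 22 = 64 - 47 ≡ 17; y = λ·(25 - 17) - 32 ≡ 32. → (17, 32)

(17, 32)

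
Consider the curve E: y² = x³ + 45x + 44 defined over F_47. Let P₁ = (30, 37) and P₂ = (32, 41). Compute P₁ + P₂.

(36, 45)

(30, 37) + (32, 41). λ = (41 - 37)/(32 - 30) ≡ 4/2 mod 47. 2⁻¹ ≡ 24 (mod 47), so λ ≡ 2.
  x = λ² - 30 - 32 = 4 - 62 ≡ 36; y = λ·(30 - 36) - 37 ≡ 45. → (36, 45)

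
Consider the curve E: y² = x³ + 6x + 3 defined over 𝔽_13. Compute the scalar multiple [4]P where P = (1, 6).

Double-and-add on 4 = (100)₂. Start with P = (1, 6) for the leading 1-bit.
double: tangent at (1, 6): λ = (3·1² + 6)/(2·6) ≡ 9/12. 12⁻¹ ≡ 12 (mod 13), so λ ≡ 9·12 ≡ 4.
  x = λ² - 1 - 1 = 16 - 2 ≡ 1; y = λ·(1 - 1) - 6 ≡ 7. → (1, 7)
double: tangent at (1, 7): λ = (3·1² + 6)/(2·7) ≡ 9/1. 1⁻¹ ≡ 1 (mod 13) since 1·1 = 1 ≡ 1, so λ ≡ 9·1 ≡ 9.
  x = λ² - 1 - 1 = 81 - 2 ≡ 1; y = λ·(1 - 1) - 7 ≡ 6. → (1, 6)

(1, 6)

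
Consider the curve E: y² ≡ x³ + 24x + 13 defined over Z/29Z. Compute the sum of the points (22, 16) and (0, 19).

(22, 16) + (0, 19). λ = (19 - 16)/(0 - 22) ≡ 3/7 mod 29. 7⁻¹ ≡ 25 (mod 29), so λ ≡ 17.
  x = λ² - 22 - 0 = 289 - 22 ≡ 6; y = λ·(22 - 6) - 16 ≡ 24. → (6, 24)

(6, 24)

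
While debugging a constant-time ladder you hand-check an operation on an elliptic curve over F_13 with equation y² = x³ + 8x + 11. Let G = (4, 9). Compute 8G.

Repeated addition: build up to 8G.
2G: tangent at (4, 9): λ = (3·4² + 8)/(2·9) ≡ 4/5. 5⁻¹ ≡ 8 (mod 13) since 5·8 = 40 ≡ 1, so λ ≡ 4·8 ≡ 6.
  x = λ² - 4 - 4 = 36 - 8 ≡ 2; y = λ·(4 - 2) - 9 ≡ 3. → (2, 3)
3G: (2, 3) + (4, 9). λ = (9 - 3)/(4 - 2) ≡ 6/2 mod 13. 2⁻¹ ≡ 7 (mod 13) since 2·7 = 14 ≡ 1, so λ ≡ 3.
  x = λ² - 2 - 4 = 9 - 6 ≡ 3; y = λ·(2 - 3) - 3 ≡ 7. → (3, 7)
4G: (3, 7) + (4, 9). λ = (9 - 7)/(4 - 3) ≡ 2/1 mod 13. 1⁻¹ ≡ 1 (mod 13) since 1·1 = 1 ≡ 1, so λ ≡ 2.
  x = λ² - 3 - 4 = 4 - 7 ≡ 10; y = λ·(3 - 10) - 7 ≡ 5. → (10, 5)
5G: (10, 5) + (4, 9). λ = (9 - 5)/(4 - 10) ≡ 4/7 mod 13. 7⁻¹ ≡ 2 (mod 13) since 7·2 = 14 ≡ 1, so λ ≡ 8.
  x = λ² - 10 - 4 = 64 - 14 ≡ 11; y = λ·(10 - 11) - 5 ≡ 0. → (11, 0)
6G: (11, 0) + (4, 9). λ = (9 - 0)/(4 - 11) ≡ 9/6 mod 13. 6⁻¹ ≡ 11 (mod 13), so λ ≡ 8.
  x = λ² - 11 - 4 = 64 - 15 ≡ 10; y = λ·(11 - 10) - 0 ≡ 8. → (10, 8)
7G: (10, 8) + (4, 9). λ = (9 - 8)/(4 - 10) ≡ 1/7 mod 13. 7⁻¹ ≡ 2 (mod 13) since 7·2 = 14 ≡ 1, so λ ≡ 2.
  x = λ² - 10 - 4 = 4 - 14 ≡ 3; y = λ·(10 - 3) - 8 ≡ 6. → (3, 6)
8G: (3, 6) + (4, 9). λ = (9 - 6)/(4 - 3) ≡ 3/1 mod 13. 1⁻¹ ≡ 1 (mod 13) since 1·1 = 1 ≡ 1, so λ ≡ 3.
  x = λ² - 3 - 4 = 9 - 7 ≡ 2; y = λ·(3 - 2) - 6 ≡ 10. → (2, 10)

(2, 10)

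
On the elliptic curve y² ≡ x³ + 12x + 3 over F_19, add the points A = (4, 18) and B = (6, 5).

(4, 18) + (6, 5). λ = (5 - 18)/(6 - 4) ≡ 6/2 mod 19. 2⁻¹ ≡ 10 (mod 19), so λ ≡ 3.
  x = λ² - 4 - 6 = 9 - 10 ≡ 18; y = λ·(4 - 18) - 18 ≡ 16. → (18, 16)

(18, 16)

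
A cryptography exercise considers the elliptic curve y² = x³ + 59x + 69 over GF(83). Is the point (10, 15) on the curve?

y² = 15² ≡ 59; x³ + 59x + 69 = 1659 ≡ 82 (mod 83). 59 ≠ 82.

no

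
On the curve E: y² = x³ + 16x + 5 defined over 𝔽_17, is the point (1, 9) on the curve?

no

y² = 9² ≡ 13; x³ + 16x + 5 = 22 ≡ 5 (mod 17). 13 ≠ 5.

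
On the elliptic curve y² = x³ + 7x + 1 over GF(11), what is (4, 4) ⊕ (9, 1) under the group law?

(4, 4) + (9, 1). λ = (1 - 4)/(9 - 4) ≡ 8/5 mod 11. 5⁻¹ ≡ 9 (mod 11) since 5·9 = 45 ≡ 1, so λ ≡ 6.
  x = λ² - 4 - 9 = 36 - 13 ≡ 1; y = λ·(4 - 1) - 4 ≡ 3. → (1, 3)

(1, 3)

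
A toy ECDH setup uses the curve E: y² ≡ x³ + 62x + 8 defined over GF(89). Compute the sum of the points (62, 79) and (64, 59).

(62, 79) + (64, 59). λ = (59 - 79)/(64 - 62) ≡ 69/2 mod 89. 2⁻¹ ≡ 45 (mod 89) since 2·45 = 90 ≡ 1, so λ ≡ 79.
  x = λ² - 62 - 64 = 6241 - 126 ≡ 63; y = λ·(62 - 63) - 79 ≡ 20. → (63, 20)

(63, 20)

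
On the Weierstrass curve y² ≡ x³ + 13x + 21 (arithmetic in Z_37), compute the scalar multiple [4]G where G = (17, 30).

Repeated addition: build up to 4G.
2G: tangent at (17, 30): λ = (3·17² + 13)/(2·30) ≡ 29/23. 23⁻¹ ≡ 29 (mod 37), so λ ≡ 29·29 ≡ 27.
  x = λ² - 17 - 17 = 729 - 34 ≡ 29; y = λ·(17 - 29) - 30 ≡ 16. → (29, 16)
3G: (29, 16) + (17, 30). λ = (30 - 16)/(17 - 29) ≡ 14/25 mod 37. 25⁻¹ ≡ 3 (mod 37), so λ ≡ 5.
  x = λ² - 29 - 17 = 25 - 46 ≡ 16; y = λ·(29 - 16) - 16 ≡ 12. → (16, 12)
4G: (16, 12) + (17, 30). λ = (30 - 12)/(17 - 16) ≡ 18/1 mod 37. 1⁻¹ ≡ 1 (mod 37) since 1·1 = 1 ≡ 1, so λ ≡ 18.
  x = λ² - 16 - 17 = 324 - 33 ≡ 32; y = λ·(16 - 32) - 12 ≡ 33. → (32, 33)

(32, 33)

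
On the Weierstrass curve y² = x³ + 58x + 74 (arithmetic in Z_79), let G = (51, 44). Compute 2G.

tangent at (51, 44): λ = (3·51² + 58)/(2·44) ≡ 40/9. 9⁻¹ ≡ 44 (mod 79) since 9·44 = 396 ≡ 1, so λ ≡ 40·44 ≡ 22.
  x = λ² - 51 - 51 = 484 - 102 ≡ 66; y = λ·(51 - 66) - 44 ≡ 21. → (66, 21)

(66, 21)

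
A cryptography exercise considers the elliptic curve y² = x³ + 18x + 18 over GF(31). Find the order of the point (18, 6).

2P: tangent at (18, 6): λ = (3·18² + 18)/(2·6) ≡ 29/12. 12⁻¹ ≡ 13 (mod 31) since 12·13 = 156 ≡ 1, so λ ≡ 29·13 ≡ 5.
  x = λ² - 18 - 18 = 25 - 36 ≡ 20; y = λ·(18 - 20) - 6 ≡ 15. → (20, 15)
3P: (20, 15) + (18, 6). λ = (6 - 15)/(18 - 20) ≡ 22/29 mod 31. 29⁻¹ ≡ 15 (mod 31) since 29·15 = 435 ≡ 1, so λ ≡ 20.
  x = λ² - 20 - 18 = 400 - 38 ≡ 21; y = λ·(20 - 21) - 15 ≡ 27. → (21, 27)
4P: (21, 27) + (18, 6). λ = (6 - 27)/(18 - 21) ≡ 10/28 mod 31. 28⁻¹ ≡ 10 (mod 31) since 28·10 = 280 ≡ 1, so λ ≡ 7.
  x = λ² - 21 - 18 = 49 - 39 ≡ 10; y = λ·(21 - 10) - 27 ≡ 19. → (10, 19)
5P: (10, 19) + (18, 6). λ = (6 - 19)/(18 - 10) ≡ 18/8 mod 31. 8⁻¹ ≡ 4 (mod 31), so λ ≡ 10.
  x = λ² - 10 - 18 = 100 - 28 ≡ 10; y = λ·(10 - 10) - 19 ≡ 12. → (10, 12)
6P: (10, 12) + (18, 6). λ = (6 - 12)/(18 - 10) ≡ 25/8 mod 31. 8⁻¹ ≡ 4 (mod 31), so λ ≡ 7.
  x = λ² - 10 - 18 = 49 - 28 ≡ 21; y = λ·(10 - 21) - 12 ≡ 4. → (21, 4)
7P: (21, 4) + (18, 6). λ = (6 - 4)/(18 - 21) ≡ 2/28 mod 31. 28⁻¹ ≡ 10 (mod 31), so λ ≡ 20.
  x = λ² - 21 - 18 = 400 - 39 ≡ 20; y = λ·(21 - 20) - 4 ≡ 16. → (20, 16)
8P: (20, 16) + (18, 6). λ = (6 - 16)/(18 - 20) ≡ 21/29 mod 31. 29⁻¹ ≡ 15 (mod 31) since 29·15 = 435 ≡ 1, so λ ≡ 5.
  x = λ² - 20 - 18 = 25 - 38 ≡ 18; y = λ·(20 - 18) - 16 ≡ 25. → (18, 25)
9P: (18, 25) + (18, 6): same x and y₁ ≡ -y₂, so the sum is O.
9P = O, so the order is 9.

9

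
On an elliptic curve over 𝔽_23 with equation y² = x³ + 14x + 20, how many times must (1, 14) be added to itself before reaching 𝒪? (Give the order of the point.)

2P: tangent at (1, 14): λ = (3·1² + 14)/(2·14) ≡ 17/5. 5⁻¹ ≡ 14 (mod 23), so λ ≡ 17·14 ≡ 8.
  x = λ² - 1 - 1 = 64 - 2 ≡ 16; y = λ·(1 - 16) - 14 ≡ 4. → (16, 4)
3P: (16, 4) + (1, 14). λ = (14 - 4)/(1 - 16) ≡ 10/8 mod 23. 8⁻¹ ≡ 3 (mod 23) since 8·3 = 24 ≡ 1, so λ ≡ 7.
  x = λ² - 16 - 1 = 49 - 17 ≡ 9; y = λ·(16 - 9) - 4 ≡ 22. → (9, 22)
4P: (9, 22) + (1, 14). λ = (14 - 22)/(1 - 9) ≡ 15/15 mod 23. 15⁻¹ ≡ 20 (mod 23) since 15·20 = 300 ≡ 1, so λ ≡ 1.
  x = λ² - 9 - 1 = 1 - 10 ≡ 14; y = λ·(9 - 14) - 22 ≡ 19. → (14, 19)
5P: (14, 19) + (1, 14). λ = (14 - 19)/(1 - 14) ≡ 18/10 mod 23. 10⁻¹ ≡ 7 (mod 23), so λ ≡ 11.
  x = λ² - 14 - 1 = 121 - 15 ≡ 14; y = λ·(14 - 14) - 19 ≡ 4. → (14, 4)
6P: (14, 4) + (1, 14). λ = (14 - 4)/(1 - 14) ≡ 10/10 mod 23. 10⁻¹ ≡ 7 (mod 23), so λ ≡ 1.
  x = λ² - 14 - 1 = 1 - 15 ≡ 9; y = λ·(14 - 9) - 4 ≡ 1. → (9, 1)
7P: (9, 1) + (1, 14). λ = (14 - 1)/(1 - 9) ≡ 13/15 mod 23. 15⁻¹ ≡ 20 (mod 23), so λ ≡ 7.
  x = λ² - 9 - 1 = 49 - 10 ≡ 16; y = λ·(9 - 16) - 1 ≡ 19. → (16, 19)
8P: (16, 19) + (1, 14). λ = (14 - 19)/(1 - 16) ≡ 18/8 mod 23. 8⁻¹ ≡ 3 (mod 23), so λ ≡ 8.
  x = λ² - 16 - 1 = 64 - 17 ≡ 1; y = λ·(16 - 1) - 19 ≡ 9. → (1, 9)
9P: (1, 9) + (1, 14): same x and y₁ ≡ -y₂, so the sum is 𝒪.
9P = 𝒪, so the order is 9.

9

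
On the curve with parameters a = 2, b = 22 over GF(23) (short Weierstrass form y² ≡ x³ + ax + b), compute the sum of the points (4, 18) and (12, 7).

(4, 18) + (12, 7). λ = (7 - 18)/(12 - 4) ≡ 12/8 mod 23. 8⁻¹ ≡ 3 (mod 23) since 8·3 = 24 ≡ 1, so λ ≡ 13.
  x = λ² - 4 - 12 = 169 - 16 ≡ 15; y = λ·(4 - 15) - 18 ≡ 0. → (15, 0)

(15, 0)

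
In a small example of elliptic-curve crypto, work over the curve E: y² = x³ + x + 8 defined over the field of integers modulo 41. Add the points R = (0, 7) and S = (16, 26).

(0, 7) + (16, 26). λ = (26 - 7)/(16 - 0) ≡ 19/16 mod 41. 16⁻¹ ≡ 18 (mod 41) since 16·18 = 288 ≡ 1, so λ ≡ 14.
  x = λ² - 0 - 16 = 196 - 16 ≡ 16; y = λ·(0 - 16) - 7 ≡ 15. → (16, 15)

(16, 15)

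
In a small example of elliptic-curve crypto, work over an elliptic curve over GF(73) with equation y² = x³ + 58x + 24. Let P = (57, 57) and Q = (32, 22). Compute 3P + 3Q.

First 3P:
Repeated addition: build up to 3P.
2P: tangent at (57, 57): λ = (3·57² + 58)/(2·57) ≡ 23/41. 41⁻¹ ≡ 57 (mod 73) since 41·57 = 2337 ≡ 1, so λ ≡ 23·57 ≡ 70.
  x = λ² - 57 - 57 = 4900 - 114 ≡ 41; y = λ·(57 - 41) - 57 ≡ 41. → (41, 41)
3P: (41, 41) + (57, 57). λ = (57 - 41)/(57 - 41) ≡ 16/16 mod 73. 16⁻¹ ≡ 32 (mod 73), so λ ≡ 1.
  x = λ² - 41 - 57 = 1 - 98 ≡ 49; y = λ·(41 - 49) - 41 ≡ 24. → (49, 24)
3P = (49, 24).
Next 3Q:
Repeated addition: build up to 3Q.
2Q: tangent at (32, 22): λ = (3·32² + 58)/(2·22) ≡ 64/44. 44⁻¹ ≡ 5 (mod 73) since 44·5 = 220 ≡ 1, so λ ≡ 64·5 ≡ 28.
  x = λ² - 32 - 32 = 784 - 64 ≡ 63; y = λ·(32 - 63) - 22 ≡ 59. → (63, 59)
3Q: (63, 59) + (32, 22). λ = (22 - 59)/(32 - 63) ≡ 36/42 mod 73. 42⁻¹ ≡ 40 (mod 73), so λ ≡ 53.
  x = λ² - 63 - 32 = 2809 - 95 ≡ 13; y = λ·(63 - 13) - 59 ≡ 36. → (13, 36)
3Q = (13, 36).
Finally 3P + 3Q:
(49, 24) + (13, 36). λ = (36 - 24)/(13 - 49) ≡ 12/37 mod 73. 37⁻¹ ≡ 2 (mod 73) since 37·2 = 74 ≡ 1, so λ ≡ 24.
  x = λ² - 49 - 13 = 576 - 62 ≡ 3; y = λ·(49 - 3) - 24 ≡ 58. → (3, 58)

(3, 58)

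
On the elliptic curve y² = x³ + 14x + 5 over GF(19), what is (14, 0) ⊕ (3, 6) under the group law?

(14, 0) + (3, 6). λ = (6 - 0)/(3 - 14) ≡ 6/8 mod 19. 8⁻¹ ≡ 12 (mod 19), so λ ≡ 15.
  x = λ² - 14 - 3 = 225 - 17 ≡ 18; y = λ·(14 - 18) - 0 ≡ 16. → (18, 16)

(18, 16)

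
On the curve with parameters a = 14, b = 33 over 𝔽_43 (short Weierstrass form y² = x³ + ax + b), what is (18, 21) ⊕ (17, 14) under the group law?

(14, 7)

(18, 21) + (17, 14). λ = (14 - 21)/(17 - 18) ≡ 36/42 mod 43. 42⁻¹ ≡ 42 (mod 43), so λ ≡ 7.
  x = λ² - 18 - 17 = 49 - 35 ≡ 14; y = λ·(18 - 14) - 21 ≡ 7. → (14, 7)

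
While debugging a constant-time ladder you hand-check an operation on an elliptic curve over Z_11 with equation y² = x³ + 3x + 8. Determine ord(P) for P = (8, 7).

2P: tangent at (8, 7): λ = (3·8² + 3)/(2·7) ≡ 8/3. 3⁻¹ ≡ 4 (mod 11), so λ ≡ 8·4 ≡ 10.
  x = λ² - 8 - 8 = 100 - 16 ≡ 7; y = λ·(8 - 7) - 7 ≡ 3. → (7, 3)
3P: (7, 3) + (8, 7). λ = (7 - 3)/(8 - 7) ≡ 4/1 mod 11. 1⁻¹ ≡ 1 (mod 11) since 1·1 = 1 ≡ 1, so λ ≡ 4.
  x = λ² - 7 - 8 = 16 - 15 ≡ 1; y = λ·(7 - 1) - 3 ≡ 10. → (1, 10)
4P: (1, 10) + (8, 7). λ = (7 - 10)/(8 - 1) ≡ 8/7 mod 11. 7⁻¹ ≡ 8 (mod 11) since 7·8 = 56 ≡ 1, so λ ≡ 9.
  x = λ² - 1 - 8 = 81 - 9 ≡ 6; y = λ·(1 - 6) - 10 ≡ 0. → (6, 0)
5P: (6, 0) + (8, 7). λ = (7 - 0)/(8 - 6) ≡ 7/2 mod 11. 2⁻¹ ≡ 6 (mod 11), so λ ≡ 9.
  x = λ² - 6 - 8 = 81 - 14 ≡ 1; y = λ·(6 - 1) - 0 ≡ 1. → (1, 1)
6P: (1, 1) + (8, 7). λ = (7 - 1)/(8 - 1) ≡ 6/7 mod 11. 7⁻¹ ≡ 8 (mod 11), so λ ≡ 4.
  x = λ² - 1 - 8 = 16 - 9 ≡ 7; y = λ·(1 - 7) - 1 ≡ 8. → (7, 8)
7P: (7, 8) + (8, 7). λ = (7 - 8)/(8 - 7) ≡ 10/1 mod 11. 1⁻¹ ≡ 1 (mod 11) since 1·1 = 1 ≡ 1, so λ ≡ 10.
  x = λ² - 7 - 8 = 100 - 15 ≡ 8; y = λ·(7 - 8) - 8 ≡ 4. → (8, 4)
8P: (8, 4) + (8, 7): same x and y₁ ≡ -y₂, so the sum is the point at infinity.
8P = the point at infinity, so the order is 8.

8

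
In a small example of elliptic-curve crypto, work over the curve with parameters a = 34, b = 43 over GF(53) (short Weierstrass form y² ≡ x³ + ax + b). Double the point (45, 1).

(12, 18)

tangent at (45, 1): λ = (3·45² + 34)/(2·1) ≡ 14/2. 2⁻¹ ≡ 27 (mod 53), so λ ≡ 14·27 ≡ 7.
  x = λ² - 45 - 45 = 49 - 90 ≡ 12; y = λ·(45 - 12) - 1 ≡ 18. → (12, 18)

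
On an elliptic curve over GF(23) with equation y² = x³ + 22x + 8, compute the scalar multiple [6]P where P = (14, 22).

Double-and-add on 6 = (110)₂. Start with P = (14, 22) for the leading 1-bit.
double: tangent at (14, 22): λ = (3·14² + 22)/(2·22) ≡ 12/21. 21⁻¹ ≡ 11 (mod 23), so λ ≡ 12·11 ≡ 17.
  x = λ² - 14 - 14 = 289 - 28 ≡ 8; y = λ·(14 - 8) - 22 ≡ 11. → (8, 11)
add P: (8, 11) + (14, 22). λ = (22 - 11)/(14 - 8) ≡ 11/6 mod 23. 6⁻¹ ≡ 4 (mod 23), so λ ≡ 21.
  x = λ² - 8 - 14 = 441 - 22 ≡ 5; y = λ·(8 - 5) - 11 ≡ 6. → (5, 6)
double: tangent at (5, 6): λ = (3·5² + 22)/(2·6) ≡ 5/12. 12⁻¹ ≡ 2 (mod 23), so λ ≡ 5·2 ≡ 10.
  x = λ² - 5 - 5 = 100 - 10 ≡ 21; y = λ·(5 - 21) - 6 ≡ 18. → (21, 18)

(21, 18)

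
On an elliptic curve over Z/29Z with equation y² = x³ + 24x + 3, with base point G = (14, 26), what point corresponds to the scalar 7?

(10, 5)

Repeated addition: build up to 7G.
2G: tangent at (14, 26): λ = (3·14² + 24)/(2·26) ≡ 3/23. 23⁻¹ ≡ 24 (mod 29), so λ ≡ 3·24 ≡ 14.
  x = λ² - 14 - 14 = 196 - 28 ≡ 23; y = λ·(14 - 23) - 26 ≡ 22. → (23, 22)
3G: (23, 22) + (14, 26). λ = (26 - 22)/(14 - 23) ≡ 4/20 mod 29. 20⁻¹ ≡ 16 (mod 29) since 20·16 = 320 ≡ 1, so λ ≡ 6.
  x = λ² - 23 - 14 = 36 - 37 ≡ 28; y = λ·(23 - 28) - 22 ≡ 6. → (28, 6)
4G: (28, 6) + (14, 26). λ = (26 - 6)/(14 - 28) ≡ 20/15 mod 29. 15⁻¹ ≡ 2 (mod 29), so λ ≡ 11.
  x = λ² - 28 - 14 = 121 - 42 ≡ 21; y = λ·(28 - 21) - 6 ≡ 13. → (21, 13)
5G: (21, 13) + (14, 26). λ = (26 - 13)/(14 - 21) ≡ 13/22 mod 29. 22⁻¹ ≡ 4 (mod 29) since 22·4 = 88 ≡ 1, so λ ≡ 23.
  x = λ² - 21 - 14 = 529 - 35 ≡ 1; y = λ·(21 - 1) - 13 ≡ 12. → (1, 12)
6G: (1, 12) + (14, 26). λ = (26 - 12)/(14 - 1) ≡ 14/13 mod 29. 13⁻¹ ≡ 9 (mod 29), so λ ≡ 10.
  x = λ² - 1 - 14 = 100 - 15 ≡ 27; y = λ·(1 - 27) - 12 ≡ 18. → (27, 18)
7G: (27, 18) + (14, 26). λ = (26 - 18)/(14 - 27) ≡ 8/16 mod 29. 16⁻¹ ≡ 20 (mod 29) since 16·20 = 320 ≡ 1, so λ ≡ 15.
  x = λ² - 27 - 14 = 225 - 41 ≡ 10; y = λ·(27 - 10) - 18 ≡ 5. → (10, 5)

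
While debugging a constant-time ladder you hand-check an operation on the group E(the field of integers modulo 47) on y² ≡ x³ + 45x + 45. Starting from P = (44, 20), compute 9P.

(27, 13)

Repeated addition: build up to 9P.
2P: tangent at (44, 20): λ = (3·44² + 45)/(2·20) ≡ 25/40. 40⁻¹ ≡ 20 (mod 47) since 40·20 = 800 ≡ 1, so λ ≡ 25·20 ≡ 30.
  x = λ² - 44 - 44 = 900 - 88 ≡ 13; y = λ·(44 - 13) - 20 ≡ 17. → (13, 17)
3P: (13, 17) + (44, 20). λ = (20 - 17)/(44 - 13) ≡ 3/31 mod 47. 31⁻¹ ≡ 44 (mod 47) since 31·44 = 1364 ≡ 1, so λ ≡ 38.
  x = λ² - 13 - 44 = 1444 - 57 ≡ 24; y = λ·(13 - 24) - 17 ≡ 35. → (24, 35)
4P: (24, 35) + (44, 20). λ = (20 - 35)/(44 - 24) ≡ 32/20 mod 47. 20⁻¹ ≡ 40 (mod 47) since 20·40 = 800 ≡ 1, so λ ≡ 11.
  x = λ² - 24 - 44 = 121 - 68 ≡ 6; y = λ·(24 - 6) - 35 ≡ 22. → (6, 22)
5P: (6, 22) + (44, 20). λ = (20 - 22)/(44 - 6) ≡ 45/38 mod 47. 38⁻¹ ≡ 26 (mod 47) since 38·26 = 988 ≡ 1, so λ ≡ 42.
  x = λ² - 6 - 44 = 1764 - 50 ≡ 22; y = λ·(6 - 22) - 22 ≡ 11. → (22, 11)
6P: (22, 11) + (44, 20). λ = (20 - 11)/(44 - 22) ≡ 9/22 mod 47. 22⁻¹ ≡ 15 (mod 47), so λ ≡ 41.
  x = λ² - 22 - 44 = 1681 - 66 ≡ 17; y = λ·(22 - 17) - 11 ≡ 6. → (17, 6)
7P: (17, 6) + (44, 20). λ = (20 - 6)/(44 - 17) ≡ 14/27 mod 47. 27⁻¹ ≡ 7 (mod 47), so λ ≡ 4.
  x = λ² - 17 - 44 = 16 - 61 ≡ 2; y = λ·(17 - 2) - 6 ≡ 7. → (2, 7)
8P: (2, 7) + (44, 20). λ = (20 - 7)/(44 - 2) ≡ 13/42 mod 47. 42⁻¹ ≡ 28 (mod 47), so λ ≡ 35.
  x = λ² - 2 - 44 = 1225 - 46 ≡ 4; y = λ·(2 - 4) - 7 ≡ 17. → (4, 17)
9P: (4, 17) + (44, 20). λ = (20 - 17)/(44 - 4) ≡ 3/40 mod 47. 40⁻¹ ≡ 20 (mod 47), so λ ≡ 13.
  x = λ² - 4 - 44 = 169 - 48 ≡ 27; y = λ·(4 - 27) - 17 ≡ 13. → (27, 13)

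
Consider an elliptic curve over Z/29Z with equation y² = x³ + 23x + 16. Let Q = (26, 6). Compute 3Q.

Repeated addition: build up to 3Q.
2Q: tangent at (26, 6): λ = (3·26² + 23)/(2·6) ≡ 21/12. 12⁻¹ ≡ 17 (mod 29), so λ ≡ 21·17 ≡ 9.
  x = λ² - 26 - 26 = 81 - 52 ≡ 0; y = λ·(26 - 0) - 6 ≡ 25. → (0, 25)
3Q: (0, 25) + (26, 6). λ = (6 - 25)/(26 - 0) ≡ 10/26 mod 29. 26⁻¹ ≡ 19 (mod 29), so λ ≡ 16.
  x = λ² - 0 - 26 = 256 - 26 ≡ 27; y = λ·(0 - 27) - 25 ≡ 7. → (27, 7)

(27, 7)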